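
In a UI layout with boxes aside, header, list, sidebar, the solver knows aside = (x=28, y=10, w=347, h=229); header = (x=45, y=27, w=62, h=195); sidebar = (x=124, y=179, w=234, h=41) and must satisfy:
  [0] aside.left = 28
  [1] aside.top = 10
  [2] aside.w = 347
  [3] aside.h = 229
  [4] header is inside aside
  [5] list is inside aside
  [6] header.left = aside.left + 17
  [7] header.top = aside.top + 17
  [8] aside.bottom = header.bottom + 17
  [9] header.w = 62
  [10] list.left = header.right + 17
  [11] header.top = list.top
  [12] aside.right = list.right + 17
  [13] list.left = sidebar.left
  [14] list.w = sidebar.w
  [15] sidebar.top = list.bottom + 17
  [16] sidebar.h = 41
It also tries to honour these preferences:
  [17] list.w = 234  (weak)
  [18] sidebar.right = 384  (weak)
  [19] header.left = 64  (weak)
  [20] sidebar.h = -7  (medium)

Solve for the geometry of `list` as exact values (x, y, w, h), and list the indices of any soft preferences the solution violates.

list = (x=124, y=27, w=234, h=135)
violated soft preferences: 18, 19, 20

1. list.x = 124  [list.left = header.right + 17]
2. list.y = 27  [header.top = list.top]
3. list.w = 234  [aside.right = list.right + 17]
4. list.h = 135  [sidebar.top = list.bottom + 17]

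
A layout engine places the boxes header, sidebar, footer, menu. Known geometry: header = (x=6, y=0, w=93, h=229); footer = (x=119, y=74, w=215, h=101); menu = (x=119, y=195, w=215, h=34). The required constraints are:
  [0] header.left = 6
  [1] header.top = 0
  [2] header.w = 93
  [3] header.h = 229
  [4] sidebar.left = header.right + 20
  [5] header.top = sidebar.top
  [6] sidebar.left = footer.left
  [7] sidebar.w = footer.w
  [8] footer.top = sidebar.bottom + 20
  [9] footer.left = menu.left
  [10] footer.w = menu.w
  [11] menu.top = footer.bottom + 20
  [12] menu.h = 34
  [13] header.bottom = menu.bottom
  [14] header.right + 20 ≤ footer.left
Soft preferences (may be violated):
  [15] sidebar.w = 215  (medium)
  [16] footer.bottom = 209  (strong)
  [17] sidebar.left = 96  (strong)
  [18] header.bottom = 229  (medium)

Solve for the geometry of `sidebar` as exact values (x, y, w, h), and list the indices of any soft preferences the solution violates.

1. sidebar.x = 119  [sidebar.left = header.right + 20]
2. sidebar.y = 0  [header.top = sidebar.top]
3. sidebar.w = 215  [sidebar.w = footer.w]
4. sidebar.h = 54  [footer.top = sidebar.bottom + 20]

sidebar = (x=119, y=0, w=215, h=54)
violated soft preferences: 16, 17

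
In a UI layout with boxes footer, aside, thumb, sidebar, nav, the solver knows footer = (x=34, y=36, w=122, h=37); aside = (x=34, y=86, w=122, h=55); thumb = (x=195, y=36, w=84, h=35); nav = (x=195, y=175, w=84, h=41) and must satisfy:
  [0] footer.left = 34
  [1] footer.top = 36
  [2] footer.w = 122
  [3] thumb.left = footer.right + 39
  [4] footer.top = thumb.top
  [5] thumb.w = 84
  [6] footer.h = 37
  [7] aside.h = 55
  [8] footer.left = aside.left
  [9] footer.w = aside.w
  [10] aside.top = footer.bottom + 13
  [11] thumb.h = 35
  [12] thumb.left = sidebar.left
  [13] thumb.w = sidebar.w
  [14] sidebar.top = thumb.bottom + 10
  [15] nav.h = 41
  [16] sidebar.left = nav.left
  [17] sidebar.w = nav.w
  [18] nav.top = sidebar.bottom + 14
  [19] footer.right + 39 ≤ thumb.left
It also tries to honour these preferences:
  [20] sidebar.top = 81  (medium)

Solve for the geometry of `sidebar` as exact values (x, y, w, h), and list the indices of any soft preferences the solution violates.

sidebar = (x=195, y=81, w=84, h=80)
violated soft preferences: none

1. sidebar.x = 195  [thumb.left = sidebar.left]
2. sidebar.w = 84  [thumb.w = sidebar.w]
3. sidebar.y = 81  [sidebar.top = thumb.bottom + 10]
4. sidebar.h = 80  [nav.top = sidebar.bottom + 14]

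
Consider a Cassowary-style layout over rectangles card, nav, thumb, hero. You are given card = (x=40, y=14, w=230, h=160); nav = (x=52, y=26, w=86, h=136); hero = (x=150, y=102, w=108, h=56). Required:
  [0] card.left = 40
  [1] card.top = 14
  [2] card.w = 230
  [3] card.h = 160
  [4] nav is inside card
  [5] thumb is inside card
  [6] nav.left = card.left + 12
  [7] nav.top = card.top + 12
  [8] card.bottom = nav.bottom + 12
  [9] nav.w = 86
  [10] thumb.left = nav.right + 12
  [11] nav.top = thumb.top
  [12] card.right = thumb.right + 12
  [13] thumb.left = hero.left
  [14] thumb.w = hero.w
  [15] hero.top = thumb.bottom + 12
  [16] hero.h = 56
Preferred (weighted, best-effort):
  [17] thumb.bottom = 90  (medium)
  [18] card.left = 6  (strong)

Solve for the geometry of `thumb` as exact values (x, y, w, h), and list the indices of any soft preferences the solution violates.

thumb = (x=150, y=26, w=108, h=64)
violated soft preferences: 18

1. thumb.x = 150  [thumb.left = nav.right + 12]
2. thumb.y = 26  [nav.top = thumb.top]
3. thumb.w = 108  [card.right = thumb.right + 12]
4. thumb.h = 64  [hero.top = thumb.bottom + 12]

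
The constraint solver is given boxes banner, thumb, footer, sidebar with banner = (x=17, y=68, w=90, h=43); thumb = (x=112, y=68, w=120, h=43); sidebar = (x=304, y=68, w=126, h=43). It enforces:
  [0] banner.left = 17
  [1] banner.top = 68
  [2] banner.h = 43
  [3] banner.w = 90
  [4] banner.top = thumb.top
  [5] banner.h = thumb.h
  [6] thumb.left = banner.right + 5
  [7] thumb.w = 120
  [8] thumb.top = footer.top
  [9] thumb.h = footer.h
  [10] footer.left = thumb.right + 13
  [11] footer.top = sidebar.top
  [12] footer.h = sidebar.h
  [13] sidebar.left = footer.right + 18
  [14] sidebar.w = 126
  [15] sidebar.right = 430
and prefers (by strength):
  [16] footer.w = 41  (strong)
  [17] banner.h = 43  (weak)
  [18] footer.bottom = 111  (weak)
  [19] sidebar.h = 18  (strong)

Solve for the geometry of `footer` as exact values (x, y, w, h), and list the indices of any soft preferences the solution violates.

1. footer.y = 68  [thumb.top = footer.top]
2. footer.h = 43  [thumb.h = footer.h]
3. footer.x = 245  [footer.left = thumb.right + 13]
4. footer.w = 41  [sidebar.left = footer.right + 18]

footer = (x=245, y=68, w=41, h=43)
violated soft preferences: 19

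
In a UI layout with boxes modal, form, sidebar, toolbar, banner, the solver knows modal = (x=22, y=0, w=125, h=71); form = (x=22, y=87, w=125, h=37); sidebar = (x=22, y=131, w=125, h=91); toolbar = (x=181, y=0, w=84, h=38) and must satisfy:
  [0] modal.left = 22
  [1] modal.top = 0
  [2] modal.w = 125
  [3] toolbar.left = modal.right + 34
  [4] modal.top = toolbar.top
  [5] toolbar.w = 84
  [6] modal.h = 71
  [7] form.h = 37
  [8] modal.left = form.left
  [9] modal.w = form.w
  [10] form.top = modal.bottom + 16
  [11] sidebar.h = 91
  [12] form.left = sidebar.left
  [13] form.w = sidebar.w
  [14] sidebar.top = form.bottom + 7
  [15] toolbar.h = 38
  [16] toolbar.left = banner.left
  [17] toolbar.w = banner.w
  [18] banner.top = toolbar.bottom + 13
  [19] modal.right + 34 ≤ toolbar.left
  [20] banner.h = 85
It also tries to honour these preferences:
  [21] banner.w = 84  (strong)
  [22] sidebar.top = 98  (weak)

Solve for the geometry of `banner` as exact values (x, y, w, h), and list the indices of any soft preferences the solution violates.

banner = (x=181, y=51, w=84, h=85)
violated soft preferences: 22

1. banner.x = 181  [toolbar.left = banner.left]
2. banner.w = 84  [toolbar.w = banner.w]
3. banner.y = 51  [banner.top = toolbar.bottom + 13]
4. banner.h = 85  [banner.h = 85]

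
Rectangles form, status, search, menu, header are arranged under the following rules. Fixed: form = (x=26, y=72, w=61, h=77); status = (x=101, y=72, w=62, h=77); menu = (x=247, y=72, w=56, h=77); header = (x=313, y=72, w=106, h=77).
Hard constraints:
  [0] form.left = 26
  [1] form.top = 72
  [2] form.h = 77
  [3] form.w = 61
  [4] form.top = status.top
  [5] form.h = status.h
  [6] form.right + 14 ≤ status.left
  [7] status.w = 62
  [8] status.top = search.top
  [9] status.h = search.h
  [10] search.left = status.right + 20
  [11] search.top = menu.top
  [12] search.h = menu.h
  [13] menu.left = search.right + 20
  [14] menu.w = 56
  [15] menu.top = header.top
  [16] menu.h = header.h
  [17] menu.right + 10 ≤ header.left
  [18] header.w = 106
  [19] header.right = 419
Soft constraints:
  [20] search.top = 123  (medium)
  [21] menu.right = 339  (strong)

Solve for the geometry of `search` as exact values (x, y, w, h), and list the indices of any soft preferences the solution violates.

search = (x=183, y=72, w=44, h=77)
violated soft preferences: 20, 21

1. search.y = 72  [status.top = search.top]
2. search.h = 77  [status.h = search.h]
3. search.x = 183  [search.left = status.right + 20]
4. search.w = 44  [menu.left = search.right + 20]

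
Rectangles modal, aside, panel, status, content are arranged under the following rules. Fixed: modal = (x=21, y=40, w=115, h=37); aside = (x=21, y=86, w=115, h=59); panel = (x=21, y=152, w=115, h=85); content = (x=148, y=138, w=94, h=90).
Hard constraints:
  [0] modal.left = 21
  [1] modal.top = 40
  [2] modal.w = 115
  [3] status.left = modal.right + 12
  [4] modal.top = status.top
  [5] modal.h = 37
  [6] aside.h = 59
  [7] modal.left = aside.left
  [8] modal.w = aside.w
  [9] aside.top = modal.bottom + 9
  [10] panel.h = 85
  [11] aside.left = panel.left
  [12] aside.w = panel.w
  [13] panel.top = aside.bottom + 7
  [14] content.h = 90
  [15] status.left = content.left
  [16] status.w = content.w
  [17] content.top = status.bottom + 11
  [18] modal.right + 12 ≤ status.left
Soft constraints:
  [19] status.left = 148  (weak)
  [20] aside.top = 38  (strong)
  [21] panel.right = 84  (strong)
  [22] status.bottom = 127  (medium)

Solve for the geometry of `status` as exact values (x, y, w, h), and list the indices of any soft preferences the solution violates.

1. status.x = 148  [status.left = modal.right + 12]
2. status.y = 40  [modal.top = status.top]
3. status.w = 94  [status.w = content.w]
4. status.h = 87  [content.top = status.bottom + 11]

status = (x=148, y=40, w=94, h=87)
violated soft preferences: 20, 21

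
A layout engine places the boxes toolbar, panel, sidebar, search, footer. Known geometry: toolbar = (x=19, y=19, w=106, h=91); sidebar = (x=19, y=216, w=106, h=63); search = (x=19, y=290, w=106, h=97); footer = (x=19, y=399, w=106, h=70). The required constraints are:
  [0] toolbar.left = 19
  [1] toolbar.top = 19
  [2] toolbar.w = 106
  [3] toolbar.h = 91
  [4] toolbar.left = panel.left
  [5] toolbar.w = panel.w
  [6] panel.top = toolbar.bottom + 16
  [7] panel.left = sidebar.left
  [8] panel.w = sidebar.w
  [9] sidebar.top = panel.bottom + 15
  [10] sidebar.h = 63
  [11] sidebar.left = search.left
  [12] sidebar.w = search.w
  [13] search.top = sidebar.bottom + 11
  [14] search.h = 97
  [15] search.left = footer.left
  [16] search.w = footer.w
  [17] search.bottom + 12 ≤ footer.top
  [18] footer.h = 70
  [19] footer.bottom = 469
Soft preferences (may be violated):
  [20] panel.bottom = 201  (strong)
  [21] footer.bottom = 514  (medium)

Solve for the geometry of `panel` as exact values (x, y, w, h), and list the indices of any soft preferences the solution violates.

panel = (x=19, y=126, w=106, h=75)
violated soft preferences: 21

1. panel.x = 19  [toolbar.left = panel.left]
2. panel.w = 106  [toolbar.w = panel.w]
3. panel.y = 126  [panel.top = toolbar.bottom + 16]
4. panel.h = 75  [sidebar.top = panel.bottom + 15]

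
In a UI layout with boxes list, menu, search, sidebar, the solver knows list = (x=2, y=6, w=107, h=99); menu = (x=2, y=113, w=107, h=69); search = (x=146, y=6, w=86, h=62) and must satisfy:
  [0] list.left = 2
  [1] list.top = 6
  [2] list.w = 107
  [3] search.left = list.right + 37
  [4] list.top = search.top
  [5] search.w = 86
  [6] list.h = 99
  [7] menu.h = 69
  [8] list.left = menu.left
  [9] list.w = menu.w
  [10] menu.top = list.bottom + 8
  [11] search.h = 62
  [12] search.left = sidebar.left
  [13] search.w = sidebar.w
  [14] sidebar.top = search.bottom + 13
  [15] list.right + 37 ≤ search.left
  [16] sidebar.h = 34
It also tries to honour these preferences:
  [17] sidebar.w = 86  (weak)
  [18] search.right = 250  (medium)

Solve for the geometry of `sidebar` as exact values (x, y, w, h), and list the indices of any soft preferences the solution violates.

sidebar = (x=146, y=81, w=86, h=34)
violated soft preferences: 18

1. sidebar.x = 146  [search.left = sidebar.left]
2. sidebar.w = 86  [search.w = sidebar.w]
3. sidebar.y = 81  [sidebar.top = search.bottom + 13]
4. sidebar.h = 34  [sidebar.h = 34]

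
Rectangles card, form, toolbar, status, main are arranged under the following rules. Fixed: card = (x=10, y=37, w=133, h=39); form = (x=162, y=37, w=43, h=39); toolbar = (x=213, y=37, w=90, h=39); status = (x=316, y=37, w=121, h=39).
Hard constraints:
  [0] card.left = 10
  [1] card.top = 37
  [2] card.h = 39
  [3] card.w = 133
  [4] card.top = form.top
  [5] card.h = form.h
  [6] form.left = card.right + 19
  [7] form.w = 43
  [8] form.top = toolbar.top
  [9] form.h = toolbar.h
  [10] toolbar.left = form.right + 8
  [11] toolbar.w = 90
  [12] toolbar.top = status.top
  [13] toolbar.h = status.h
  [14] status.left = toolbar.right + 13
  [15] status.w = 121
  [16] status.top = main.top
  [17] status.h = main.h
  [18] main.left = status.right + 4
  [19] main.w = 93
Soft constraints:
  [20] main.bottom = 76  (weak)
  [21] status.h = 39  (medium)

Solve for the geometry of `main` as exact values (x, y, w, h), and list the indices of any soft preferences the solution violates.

1. main.y = 37  [status.top = main.top]
2. main.h = 39  [status.h = main.h]
3. main.x = 441  [main.left = status.right + 4]
4. main.w = 93  [main.w = 93]

main = (x=441, y=37, w=93, h=39)
violated soft preferences: none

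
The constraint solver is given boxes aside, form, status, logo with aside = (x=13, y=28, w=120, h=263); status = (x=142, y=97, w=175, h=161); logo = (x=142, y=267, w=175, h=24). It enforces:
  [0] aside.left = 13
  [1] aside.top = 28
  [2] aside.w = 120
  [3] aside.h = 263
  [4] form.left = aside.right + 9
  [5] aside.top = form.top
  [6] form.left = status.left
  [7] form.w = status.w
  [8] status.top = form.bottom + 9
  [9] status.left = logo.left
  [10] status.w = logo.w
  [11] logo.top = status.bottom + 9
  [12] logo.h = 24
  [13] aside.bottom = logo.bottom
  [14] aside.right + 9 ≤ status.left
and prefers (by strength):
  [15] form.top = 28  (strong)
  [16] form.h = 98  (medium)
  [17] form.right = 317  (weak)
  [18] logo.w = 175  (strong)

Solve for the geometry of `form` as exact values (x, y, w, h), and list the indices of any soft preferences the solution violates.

form = (x=142, y=28, w=175, h=60)
violated soft preferences: 16

1. form.x = 142  [form.left = aside.right + 9]
2. form.y = 28  [aside.top = form.top]
3. form.w = 175  [form.w = status.w]
4. form.h = 60  [status.top = form.bottom + 9]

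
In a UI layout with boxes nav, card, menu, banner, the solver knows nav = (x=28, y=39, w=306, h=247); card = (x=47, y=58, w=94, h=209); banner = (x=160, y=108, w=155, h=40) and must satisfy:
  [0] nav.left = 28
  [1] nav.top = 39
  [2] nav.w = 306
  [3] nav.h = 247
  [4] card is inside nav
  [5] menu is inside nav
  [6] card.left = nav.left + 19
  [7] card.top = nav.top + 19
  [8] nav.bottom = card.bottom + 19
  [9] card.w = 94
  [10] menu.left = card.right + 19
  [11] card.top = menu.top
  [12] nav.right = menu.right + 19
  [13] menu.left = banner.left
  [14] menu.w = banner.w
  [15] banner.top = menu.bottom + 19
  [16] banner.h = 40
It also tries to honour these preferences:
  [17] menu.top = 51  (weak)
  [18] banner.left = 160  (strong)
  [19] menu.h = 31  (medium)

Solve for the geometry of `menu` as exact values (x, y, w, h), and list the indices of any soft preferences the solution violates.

1. menu.x = 160  [menu.left = card.right + 19]
2. menu.y = 58  [card.top = menu.top]
3. menu.w = 155  [nav.right = menu.right + 19]
4. menu.h = 31  [banner.top = menu.bottom + 19]

menu = (x=160, y=58, w=155, h=31)
violated soft preferences: 17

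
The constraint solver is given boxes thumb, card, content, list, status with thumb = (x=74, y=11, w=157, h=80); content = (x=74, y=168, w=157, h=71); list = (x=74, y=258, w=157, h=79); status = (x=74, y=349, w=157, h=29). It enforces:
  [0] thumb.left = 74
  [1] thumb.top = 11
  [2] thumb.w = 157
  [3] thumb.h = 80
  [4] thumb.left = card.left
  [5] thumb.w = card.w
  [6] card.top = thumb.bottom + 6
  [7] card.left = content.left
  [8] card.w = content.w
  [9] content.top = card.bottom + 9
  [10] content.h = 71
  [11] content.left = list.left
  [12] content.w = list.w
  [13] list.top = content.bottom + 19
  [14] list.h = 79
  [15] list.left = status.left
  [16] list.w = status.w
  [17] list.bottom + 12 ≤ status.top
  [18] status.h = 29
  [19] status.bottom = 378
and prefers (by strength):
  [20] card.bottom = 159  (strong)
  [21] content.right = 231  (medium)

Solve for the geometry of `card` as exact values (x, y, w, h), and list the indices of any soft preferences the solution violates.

1. card.x = 74  [thumb.left = card.left]
2. card.w = 157  [thumb.w = card.w]
3. card.y = 97  [card.top = thumb.bottom + 6]
4. card.h = 62  [content.top = card.bottom + 9]

card = (x=74, y=97, w=157, h=62)
violated soft preferences: none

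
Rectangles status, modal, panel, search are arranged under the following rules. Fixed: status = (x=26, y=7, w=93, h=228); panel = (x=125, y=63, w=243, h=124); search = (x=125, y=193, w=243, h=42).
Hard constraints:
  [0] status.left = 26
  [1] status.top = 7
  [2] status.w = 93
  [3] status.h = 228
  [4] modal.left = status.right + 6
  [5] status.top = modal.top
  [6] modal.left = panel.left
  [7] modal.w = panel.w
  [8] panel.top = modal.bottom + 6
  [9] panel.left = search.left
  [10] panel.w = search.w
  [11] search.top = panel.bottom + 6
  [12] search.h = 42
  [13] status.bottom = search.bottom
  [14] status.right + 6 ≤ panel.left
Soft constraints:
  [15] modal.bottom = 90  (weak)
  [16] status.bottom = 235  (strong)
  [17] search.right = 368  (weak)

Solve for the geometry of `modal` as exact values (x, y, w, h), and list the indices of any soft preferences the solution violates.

1. modal.x = 125  [modal.left = status.right + 6]
2. modal.y = 7  [status.top = modal.top]
3. modal.w = 243  [modal.w = panel.w]
4. modal.h = 50  [panel.top = modal.bottom + 6]

modal = (x=125, y=7, w=243, h=50)
violated soft preferences: 15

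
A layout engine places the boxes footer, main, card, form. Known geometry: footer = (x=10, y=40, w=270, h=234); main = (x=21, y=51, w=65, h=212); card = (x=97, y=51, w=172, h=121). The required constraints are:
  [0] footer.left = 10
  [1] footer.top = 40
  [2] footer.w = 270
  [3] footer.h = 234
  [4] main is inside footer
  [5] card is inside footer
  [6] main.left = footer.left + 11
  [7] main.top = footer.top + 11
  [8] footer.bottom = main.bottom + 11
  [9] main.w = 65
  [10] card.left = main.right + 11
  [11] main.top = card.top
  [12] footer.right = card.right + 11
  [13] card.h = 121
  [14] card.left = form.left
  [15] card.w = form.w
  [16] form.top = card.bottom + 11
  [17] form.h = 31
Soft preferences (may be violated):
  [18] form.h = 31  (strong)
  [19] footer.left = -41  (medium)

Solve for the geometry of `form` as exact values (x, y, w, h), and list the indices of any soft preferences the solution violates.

1. form.x = 97  [card.left = form.left]
2. form.w = 172  [card.w = form.w]
3. form.y = 183  [form.top = card.bottom + 11]
4. form.h = 31  [form.h = 31]

form = (x=97, y=183, w=172, h=31)
violated soft preferences: 19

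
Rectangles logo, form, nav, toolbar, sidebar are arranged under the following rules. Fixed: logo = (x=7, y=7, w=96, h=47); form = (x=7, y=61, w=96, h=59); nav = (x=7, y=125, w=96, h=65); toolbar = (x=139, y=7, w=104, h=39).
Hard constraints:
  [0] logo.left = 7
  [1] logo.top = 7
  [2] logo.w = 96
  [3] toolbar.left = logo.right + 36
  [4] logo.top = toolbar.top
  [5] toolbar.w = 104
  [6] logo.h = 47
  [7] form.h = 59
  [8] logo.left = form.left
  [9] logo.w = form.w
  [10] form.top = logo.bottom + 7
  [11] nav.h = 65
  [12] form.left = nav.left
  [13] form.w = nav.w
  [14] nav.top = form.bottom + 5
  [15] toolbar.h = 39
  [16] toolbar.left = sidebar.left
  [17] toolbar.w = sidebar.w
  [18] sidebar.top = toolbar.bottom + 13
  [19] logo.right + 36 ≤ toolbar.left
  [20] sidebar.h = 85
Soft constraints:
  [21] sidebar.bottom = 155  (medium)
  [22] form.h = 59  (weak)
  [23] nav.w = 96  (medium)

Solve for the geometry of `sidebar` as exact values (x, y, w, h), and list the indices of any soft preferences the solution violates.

1. sidebar.x = 139  [toolbar.left = sidebar.left]
2. sidebar.w = 104  [toolbar.w = sidebar.w]
3. sidebar.y = 59  [sidebar.top = toolbar.bottom + 13]
4. sidebar.h = 85  [sidebar.h = 85]

sidebar = (x=139, y=59, w=104, h=85)
violated soft preferences: 21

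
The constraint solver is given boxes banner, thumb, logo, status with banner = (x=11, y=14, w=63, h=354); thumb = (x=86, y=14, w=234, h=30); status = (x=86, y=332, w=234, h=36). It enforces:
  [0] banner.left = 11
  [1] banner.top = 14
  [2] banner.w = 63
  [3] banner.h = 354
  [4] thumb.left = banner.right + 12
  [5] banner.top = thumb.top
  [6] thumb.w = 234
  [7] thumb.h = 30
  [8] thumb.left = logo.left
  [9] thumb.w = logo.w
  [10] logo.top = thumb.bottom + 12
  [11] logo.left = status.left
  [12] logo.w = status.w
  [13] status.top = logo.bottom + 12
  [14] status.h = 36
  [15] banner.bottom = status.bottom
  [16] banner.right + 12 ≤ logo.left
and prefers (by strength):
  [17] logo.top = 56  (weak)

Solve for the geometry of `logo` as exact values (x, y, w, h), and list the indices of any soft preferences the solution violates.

1. logo.x = 86  [thumb.left = logo.left]
2. logo.w = 234  [thumb.w = logo.w]
3. logo.y = 56  [logo.top = thumb.bottom + 12]
4. logo.h = 264  [status.top = logo.bottom + 12]

logo = (x=86, y=56, w=234, h=264)
violated soft preferences: none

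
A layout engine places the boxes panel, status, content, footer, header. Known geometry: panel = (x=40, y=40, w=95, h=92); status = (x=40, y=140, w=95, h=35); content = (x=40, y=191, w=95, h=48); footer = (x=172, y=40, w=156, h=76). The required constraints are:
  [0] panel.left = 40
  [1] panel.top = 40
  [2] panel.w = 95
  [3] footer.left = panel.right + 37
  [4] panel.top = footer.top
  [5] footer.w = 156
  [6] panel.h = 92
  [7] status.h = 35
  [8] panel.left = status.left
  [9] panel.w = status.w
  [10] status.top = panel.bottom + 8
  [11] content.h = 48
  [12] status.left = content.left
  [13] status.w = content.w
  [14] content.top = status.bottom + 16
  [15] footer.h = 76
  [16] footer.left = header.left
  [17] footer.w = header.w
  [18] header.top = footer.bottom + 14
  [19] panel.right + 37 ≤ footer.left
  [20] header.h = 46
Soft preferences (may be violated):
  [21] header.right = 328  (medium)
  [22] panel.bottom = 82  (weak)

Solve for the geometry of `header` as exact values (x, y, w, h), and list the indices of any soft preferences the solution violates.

header = (x=172, y=130, w=156, h=46)
violated soft preferences: 22

1. header.x = 172  [footer.left = header.left]
2. header.w = 156  [footer.w = header.w]
3. header.y = 130  [header.top = footer.bottom + 14]
4. header.h = 46  [header.h = 46]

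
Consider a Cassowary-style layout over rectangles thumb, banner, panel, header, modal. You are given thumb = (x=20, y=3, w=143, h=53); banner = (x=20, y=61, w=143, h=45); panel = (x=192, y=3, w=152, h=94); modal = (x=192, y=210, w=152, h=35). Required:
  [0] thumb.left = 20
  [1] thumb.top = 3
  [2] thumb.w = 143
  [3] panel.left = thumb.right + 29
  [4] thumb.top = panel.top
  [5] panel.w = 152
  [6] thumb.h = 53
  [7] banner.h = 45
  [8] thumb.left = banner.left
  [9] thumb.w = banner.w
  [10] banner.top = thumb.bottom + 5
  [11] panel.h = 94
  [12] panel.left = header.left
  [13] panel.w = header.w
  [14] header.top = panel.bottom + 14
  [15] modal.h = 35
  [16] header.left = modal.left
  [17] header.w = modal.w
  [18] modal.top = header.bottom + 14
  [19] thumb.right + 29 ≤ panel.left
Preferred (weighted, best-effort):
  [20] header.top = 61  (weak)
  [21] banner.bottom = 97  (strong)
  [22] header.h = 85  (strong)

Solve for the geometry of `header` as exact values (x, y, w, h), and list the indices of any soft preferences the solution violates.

1. header.x = 192  [panel.left = header.left]
2. header.w = 152  [panel.w = header.w]
3. header.y = 111  [header.top = panel.bottom + 14]
4. header.h = 85  [modal.top = header.bottom + 14]

header = (x=192, y=111, w=152, h=85)
violated soft preferences: 20, 21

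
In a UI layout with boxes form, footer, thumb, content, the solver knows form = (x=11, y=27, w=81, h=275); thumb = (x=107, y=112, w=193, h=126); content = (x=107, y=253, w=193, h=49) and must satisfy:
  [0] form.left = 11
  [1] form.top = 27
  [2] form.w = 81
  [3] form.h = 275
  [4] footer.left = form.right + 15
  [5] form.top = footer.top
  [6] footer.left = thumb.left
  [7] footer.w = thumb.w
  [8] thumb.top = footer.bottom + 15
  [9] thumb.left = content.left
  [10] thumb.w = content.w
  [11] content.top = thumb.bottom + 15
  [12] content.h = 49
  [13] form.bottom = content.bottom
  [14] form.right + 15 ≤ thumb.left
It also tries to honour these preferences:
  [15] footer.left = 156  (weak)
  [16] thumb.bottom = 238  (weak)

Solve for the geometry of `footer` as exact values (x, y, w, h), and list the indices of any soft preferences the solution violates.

footer = (x=107, y=27, w=193, h=70)
violated soft preferences: 15

1. footer.x = 107  [footer.left = form.right + 15]
2. footer.y = 27  [form.top = footer.top]
3. footer.w = 193  [footer.w = thumb.w]
4. footer.h = 70  [thumb.top = footer.bottom + 15]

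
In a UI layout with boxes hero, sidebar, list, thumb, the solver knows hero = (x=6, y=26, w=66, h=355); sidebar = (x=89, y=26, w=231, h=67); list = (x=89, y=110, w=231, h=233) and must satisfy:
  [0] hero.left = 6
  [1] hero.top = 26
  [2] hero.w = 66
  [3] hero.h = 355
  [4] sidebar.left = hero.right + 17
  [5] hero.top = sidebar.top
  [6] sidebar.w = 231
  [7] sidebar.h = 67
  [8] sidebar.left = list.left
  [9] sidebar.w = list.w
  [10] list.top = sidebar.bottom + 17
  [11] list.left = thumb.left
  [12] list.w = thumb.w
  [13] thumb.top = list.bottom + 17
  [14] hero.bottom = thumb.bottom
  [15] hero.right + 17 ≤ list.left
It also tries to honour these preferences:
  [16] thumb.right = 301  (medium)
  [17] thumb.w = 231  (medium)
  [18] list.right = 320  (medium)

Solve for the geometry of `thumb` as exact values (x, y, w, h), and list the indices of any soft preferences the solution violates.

1. thumb.x = 89  [list.left = thumb.left]
2. thumb.w = 231  [list.w = thumb.w]
3. thumb.y = 360  [thumb.top = list.bottom + 17]
4. thumb.h = 21  [hero.bottom = thumb.bottom]

thumb = (x=89, y=360, w=231, h=21)
violated soft preferences: 16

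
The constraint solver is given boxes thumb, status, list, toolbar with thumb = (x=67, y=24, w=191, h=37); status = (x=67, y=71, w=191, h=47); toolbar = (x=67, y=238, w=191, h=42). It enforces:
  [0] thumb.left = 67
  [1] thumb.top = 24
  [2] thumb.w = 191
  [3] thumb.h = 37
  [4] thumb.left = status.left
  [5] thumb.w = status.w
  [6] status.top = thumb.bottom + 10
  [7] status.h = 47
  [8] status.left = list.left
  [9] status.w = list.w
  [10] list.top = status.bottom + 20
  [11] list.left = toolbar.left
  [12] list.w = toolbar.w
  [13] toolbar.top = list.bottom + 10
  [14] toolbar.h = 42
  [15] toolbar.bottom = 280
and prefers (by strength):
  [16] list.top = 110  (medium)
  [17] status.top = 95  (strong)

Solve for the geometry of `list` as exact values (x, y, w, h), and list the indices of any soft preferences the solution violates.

list = (x=67, y=138, w=191, h=90)
violated soft preferences: 16, 17

1. list.x = 67  [status.left = list.left]
2. list.w = 191  [status.w = list.w]
3. list.y = 138  [list.top = status.bottom + 20]
4. list.h = 90  [toolbar.top = list.bottom + 10]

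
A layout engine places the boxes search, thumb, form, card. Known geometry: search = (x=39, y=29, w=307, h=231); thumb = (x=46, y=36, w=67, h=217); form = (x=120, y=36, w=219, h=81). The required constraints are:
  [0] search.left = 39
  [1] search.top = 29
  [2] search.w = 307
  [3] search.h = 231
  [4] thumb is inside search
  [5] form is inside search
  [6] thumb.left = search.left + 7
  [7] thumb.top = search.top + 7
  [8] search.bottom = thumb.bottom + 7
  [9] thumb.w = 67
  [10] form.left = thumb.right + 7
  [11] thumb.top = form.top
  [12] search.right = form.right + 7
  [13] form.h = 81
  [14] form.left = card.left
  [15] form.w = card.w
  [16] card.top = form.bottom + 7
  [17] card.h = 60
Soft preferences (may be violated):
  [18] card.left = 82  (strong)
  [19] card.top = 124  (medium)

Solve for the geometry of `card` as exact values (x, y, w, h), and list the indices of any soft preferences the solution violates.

1. card.x = 120  [form.left = card.left]
2. card.w = 219  [form.w = card.w]
3. card.y = 124  [card.top = form.bottom + 7]
4. card.h = 60  [card.h = 60]

card = (x=120, y=124, w=219, h=60)
violated soft preferences: 18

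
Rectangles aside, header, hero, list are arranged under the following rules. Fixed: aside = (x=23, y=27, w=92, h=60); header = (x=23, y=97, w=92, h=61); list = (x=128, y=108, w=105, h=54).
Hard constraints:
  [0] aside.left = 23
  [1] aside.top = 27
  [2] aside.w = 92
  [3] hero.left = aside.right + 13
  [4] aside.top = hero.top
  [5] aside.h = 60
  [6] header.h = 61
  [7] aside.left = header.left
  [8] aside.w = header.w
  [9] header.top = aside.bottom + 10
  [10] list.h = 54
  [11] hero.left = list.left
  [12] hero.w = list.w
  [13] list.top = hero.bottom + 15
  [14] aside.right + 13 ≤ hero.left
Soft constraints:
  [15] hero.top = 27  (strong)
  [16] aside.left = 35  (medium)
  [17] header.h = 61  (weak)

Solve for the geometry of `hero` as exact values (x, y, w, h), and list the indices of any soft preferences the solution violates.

hero = (x=128, y=27, w=105, h=66)
violated soft preferences: 16

1. hero.x = 128  [hero.left = aside.right + 13]
2. hero.y = 27  [aside.top = hero.top]
3. hero.w = 105  [hero.w = list.w]
4. hero.h = 66  [list.top = hero.bottom + 15]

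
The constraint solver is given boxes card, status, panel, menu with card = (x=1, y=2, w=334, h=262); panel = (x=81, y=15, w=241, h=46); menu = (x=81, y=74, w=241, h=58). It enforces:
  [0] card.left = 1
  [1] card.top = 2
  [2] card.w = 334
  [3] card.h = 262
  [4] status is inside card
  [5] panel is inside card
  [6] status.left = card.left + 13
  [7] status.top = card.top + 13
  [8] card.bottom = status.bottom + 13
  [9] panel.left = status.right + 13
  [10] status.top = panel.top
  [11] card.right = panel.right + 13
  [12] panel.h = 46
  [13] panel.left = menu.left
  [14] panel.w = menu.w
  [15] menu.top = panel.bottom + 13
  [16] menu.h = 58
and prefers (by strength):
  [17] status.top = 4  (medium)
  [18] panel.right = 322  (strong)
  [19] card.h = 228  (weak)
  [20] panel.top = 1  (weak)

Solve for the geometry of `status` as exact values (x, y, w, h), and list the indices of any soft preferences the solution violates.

1. status.x = 14  [status.left = card.left + 13]
2. status.y = 15  [status.top = card.top + 13]
3. status.h = 236  [card.bottom = status.bottom + 13]
4. status.w = 54  [panel.left = status.right + 13]

status = (x=14, y=15, w=54, h=236)
violated soft preferences: 17, 19, 20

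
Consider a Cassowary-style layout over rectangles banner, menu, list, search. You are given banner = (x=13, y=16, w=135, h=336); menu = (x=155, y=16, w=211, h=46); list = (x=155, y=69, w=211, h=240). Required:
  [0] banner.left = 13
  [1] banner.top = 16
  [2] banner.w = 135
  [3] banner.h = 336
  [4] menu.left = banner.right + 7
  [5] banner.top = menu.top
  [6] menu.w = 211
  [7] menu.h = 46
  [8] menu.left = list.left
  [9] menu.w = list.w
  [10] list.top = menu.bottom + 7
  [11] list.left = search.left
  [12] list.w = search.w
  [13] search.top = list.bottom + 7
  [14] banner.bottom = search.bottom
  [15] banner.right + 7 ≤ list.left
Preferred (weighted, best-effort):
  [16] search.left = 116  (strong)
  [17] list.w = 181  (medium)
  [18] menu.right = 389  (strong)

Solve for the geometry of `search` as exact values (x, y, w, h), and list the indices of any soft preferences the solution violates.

1. search.x = 155  [list.left = search.left]
2. search.w = 211  [list.w = search.w]
3. search.y = 316  [search.top = list.bottom + 7]
4. search.h = 36  [banner.bottom = search.bottom]

search = (x=155, y=316, w=211, h=36)
violated soft preferences: 16, 17, 18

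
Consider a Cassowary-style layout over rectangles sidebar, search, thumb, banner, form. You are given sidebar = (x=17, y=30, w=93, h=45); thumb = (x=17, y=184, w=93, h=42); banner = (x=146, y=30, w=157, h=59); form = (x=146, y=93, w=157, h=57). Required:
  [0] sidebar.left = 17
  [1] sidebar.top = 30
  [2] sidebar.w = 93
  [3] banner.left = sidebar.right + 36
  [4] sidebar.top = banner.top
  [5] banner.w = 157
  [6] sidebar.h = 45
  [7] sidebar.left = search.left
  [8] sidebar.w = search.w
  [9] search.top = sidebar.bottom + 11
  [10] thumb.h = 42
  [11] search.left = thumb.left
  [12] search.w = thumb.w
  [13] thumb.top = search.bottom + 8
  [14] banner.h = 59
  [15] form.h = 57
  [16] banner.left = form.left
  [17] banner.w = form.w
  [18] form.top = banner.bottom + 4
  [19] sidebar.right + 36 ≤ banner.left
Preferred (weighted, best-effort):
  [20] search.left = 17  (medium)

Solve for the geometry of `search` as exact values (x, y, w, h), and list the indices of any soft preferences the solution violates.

1. search.x = 17  [sidebar.left = search.left]
2. search.w = 93  [sidebar.w = search.w]
3. search.y = 86  [search.top = sidebar.bottom + 11]
4. search.h = 90  [thumb.top = search.bottom + 8]

search = (x=17, y=86, w=93, h=90)
violated soft preferences: none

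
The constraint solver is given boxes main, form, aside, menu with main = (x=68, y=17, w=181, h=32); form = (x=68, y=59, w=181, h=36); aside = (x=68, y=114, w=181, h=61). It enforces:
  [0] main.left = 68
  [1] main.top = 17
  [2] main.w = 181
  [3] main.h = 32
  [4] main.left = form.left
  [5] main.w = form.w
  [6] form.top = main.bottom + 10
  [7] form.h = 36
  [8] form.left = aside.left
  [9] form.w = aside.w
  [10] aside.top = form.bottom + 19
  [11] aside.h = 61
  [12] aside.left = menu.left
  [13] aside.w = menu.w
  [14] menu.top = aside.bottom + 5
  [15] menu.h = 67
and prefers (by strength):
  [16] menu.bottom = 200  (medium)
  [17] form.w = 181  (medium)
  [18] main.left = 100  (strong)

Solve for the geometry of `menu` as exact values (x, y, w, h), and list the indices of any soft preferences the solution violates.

menu = (x=68, y=180, w=181, h=67)
violated soft preferences: 16, 18

1. menu.x = 68  [aside.left = menu.left]
2. menu.w = 181  [aside.w = menu.w]
3. menu.y = 180  [menu.top = aside.bottom + 5]
4. menu.h = 67  [menu.h = 67]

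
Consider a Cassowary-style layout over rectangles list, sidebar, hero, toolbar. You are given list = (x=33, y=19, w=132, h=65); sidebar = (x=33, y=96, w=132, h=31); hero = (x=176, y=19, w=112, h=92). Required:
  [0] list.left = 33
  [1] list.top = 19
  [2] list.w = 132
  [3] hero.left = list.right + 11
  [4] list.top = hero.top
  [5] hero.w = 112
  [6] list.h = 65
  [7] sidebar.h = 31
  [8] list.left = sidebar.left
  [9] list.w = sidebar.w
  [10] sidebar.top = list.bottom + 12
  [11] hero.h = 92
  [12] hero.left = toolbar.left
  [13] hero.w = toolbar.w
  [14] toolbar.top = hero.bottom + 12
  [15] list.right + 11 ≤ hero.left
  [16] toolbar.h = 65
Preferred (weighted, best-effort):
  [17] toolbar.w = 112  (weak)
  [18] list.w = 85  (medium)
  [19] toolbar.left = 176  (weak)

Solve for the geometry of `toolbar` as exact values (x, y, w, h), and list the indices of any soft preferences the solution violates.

1. toolbar.x = 176  [hero.left = toolbar.left]
2. toolbar.w = 112  [hero.w = toolbar.w]
3. toolbar.y = 123  [toolbar.top = hero.bottom + 12]
4. toolbar.h = 65  [toolbar.h = 65]

toolbar = (x=176, y=123, w=112, h=65)
violated soft preferences: 18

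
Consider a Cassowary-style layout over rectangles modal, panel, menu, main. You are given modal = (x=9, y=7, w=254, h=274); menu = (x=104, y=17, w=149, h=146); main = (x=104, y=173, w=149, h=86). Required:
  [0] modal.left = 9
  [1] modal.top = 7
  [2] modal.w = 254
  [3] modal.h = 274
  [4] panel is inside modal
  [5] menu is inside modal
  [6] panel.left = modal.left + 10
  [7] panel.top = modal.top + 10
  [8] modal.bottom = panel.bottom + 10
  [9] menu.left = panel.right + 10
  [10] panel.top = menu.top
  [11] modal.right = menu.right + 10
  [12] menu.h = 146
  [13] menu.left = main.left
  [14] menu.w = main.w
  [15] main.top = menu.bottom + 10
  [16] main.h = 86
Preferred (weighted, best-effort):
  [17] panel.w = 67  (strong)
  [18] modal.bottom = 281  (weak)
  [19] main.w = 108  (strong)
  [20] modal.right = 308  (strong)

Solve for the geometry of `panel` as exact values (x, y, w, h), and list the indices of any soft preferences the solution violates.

1. panel.x = 19  [panel.left = modal.left + 10]
2. panel.y = 17  [panel.top = modal.top + 10]
3. panel.h = 254  [modal.bottom = panel.bottom + 10]
4. panel.w = 75  [menu.left = panel.right + 10]

panel = (x=19, y=17, w=75, h=254)
violated soft preferences: 17, 19, 20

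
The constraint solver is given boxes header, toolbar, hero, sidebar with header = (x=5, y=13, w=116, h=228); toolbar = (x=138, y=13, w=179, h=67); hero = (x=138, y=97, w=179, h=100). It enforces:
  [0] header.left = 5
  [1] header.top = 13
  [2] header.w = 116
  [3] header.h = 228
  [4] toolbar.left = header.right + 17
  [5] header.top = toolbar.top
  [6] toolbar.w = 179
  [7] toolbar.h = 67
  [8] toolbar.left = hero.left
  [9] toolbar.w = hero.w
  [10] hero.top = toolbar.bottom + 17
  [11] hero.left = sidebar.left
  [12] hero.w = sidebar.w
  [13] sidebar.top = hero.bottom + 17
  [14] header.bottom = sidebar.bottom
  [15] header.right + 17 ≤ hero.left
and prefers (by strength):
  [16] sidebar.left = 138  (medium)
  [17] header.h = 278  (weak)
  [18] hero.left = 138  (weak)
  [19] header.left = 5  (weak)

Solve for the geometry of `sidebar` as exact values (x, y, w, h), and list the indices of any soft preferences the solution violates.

1. sidebar.x = 138  [hero.left = sidebar.left]
2. sidebar.w = 179  [hero.w = sidebar.w]
3. sidebar.y = 214  [sidebar.top = hero.bottom + 17]
4. sidebar.h = 27  [header.bottom = sidebar.bottom]

sidebar = (x=138, y=214, w=179, h=27)
violated soft preferences: 17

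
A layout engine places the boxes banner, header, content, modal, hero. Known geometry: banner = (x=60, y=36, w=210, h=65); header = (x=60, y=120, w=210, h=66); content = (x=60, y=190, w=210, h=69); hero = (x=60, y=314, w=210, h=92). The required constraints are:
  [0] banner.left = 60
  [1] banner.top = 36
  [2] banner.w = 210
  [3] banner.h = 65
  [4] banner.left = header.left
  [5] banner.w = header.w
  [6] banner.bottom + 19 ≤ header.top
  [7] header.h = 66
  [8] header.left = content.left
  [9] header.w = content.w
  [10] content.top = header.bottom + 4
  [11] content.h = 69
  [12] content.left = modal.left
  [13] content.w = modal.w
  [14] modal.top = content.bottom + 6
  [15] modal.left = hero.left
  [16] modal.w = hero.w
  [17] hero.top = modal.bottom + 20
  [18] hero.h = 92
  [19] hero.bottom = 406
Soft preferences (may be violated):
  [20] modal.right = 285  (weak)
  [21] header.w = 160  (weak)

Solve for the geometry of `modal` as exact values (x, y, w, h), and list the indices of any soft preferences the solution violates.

modal = (x=60, y=265, w=210, h=29)
violated soft preferences: 20, 21

1. modal.x = 60  [content.left = modal.left]
2. modal.w = 210  [content.w = modal.w]
3. modal.y = 265  [modal.top = content.bottom + 6]
4. modal.h = 29  [hero.top = modal.bottom + 20]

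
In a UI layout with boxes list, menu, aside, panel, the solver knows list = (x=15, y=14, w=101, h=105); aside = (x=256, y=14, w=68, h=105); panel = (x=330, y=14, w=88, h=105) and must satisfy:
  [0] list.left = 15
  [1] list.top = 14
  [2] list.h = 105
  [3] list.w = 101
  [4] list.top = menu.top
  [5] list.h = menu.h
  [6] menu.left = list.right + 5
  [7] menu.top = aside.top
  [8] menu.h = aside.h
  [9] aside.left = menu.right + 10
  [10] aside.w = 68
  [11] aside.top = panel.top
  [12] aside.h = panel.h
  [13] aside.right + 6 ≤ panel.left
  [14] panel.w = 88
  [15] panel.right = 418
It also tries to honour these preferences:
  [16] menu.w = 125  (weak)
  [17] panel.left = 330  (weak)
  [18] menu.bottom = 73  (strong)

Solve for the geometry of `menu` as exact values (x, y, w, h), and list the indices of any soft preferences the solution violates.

1. menu.y = 14  [list.top = menu.top]
2. menu.h = 105  [list.h = menu.h]
3. menu.x = 121  [menu.left = list.right + 5]
4. menu.w = 125  [aside.left = menu.right + 10]

menu = (x=121, y=14, w=125, h=105)
violated soft preferences: 18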